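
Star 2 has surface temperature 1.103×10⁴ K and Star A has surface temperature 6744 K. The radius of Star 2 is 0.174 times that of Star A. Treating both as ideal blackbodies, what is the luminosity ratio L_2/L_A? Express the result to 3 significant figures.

L_2/L_A ≈ 0.217

L ∝ R²T⁴, so L_2/L_A = (R_2/R_A)²(T_2/T_A)⁴ = (0.174)² × (1.103×10⁴/6744)⁴ = 0.030276 × 7.15537 = 0.217.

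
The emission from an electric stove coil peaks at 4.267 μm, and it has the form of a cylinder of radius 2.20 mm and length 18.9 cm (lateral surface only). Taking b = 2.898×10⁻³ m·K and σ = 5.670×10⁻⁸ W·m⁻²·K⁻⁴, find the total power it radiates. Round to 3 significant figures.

P ≈ 31.5 W

Wien's law: T = b/λ_max = 2.898×10⁻³/4.267×10⁻⁶ = 679.166 K.
Lateral area A = 2πrL = 2π×2.20×10⁻³×0.189 = 2.61255×10⁻³ m².
Then P = σAT⁴ = 5.670×10⁻⁸×2.61255×10⁻³×(679.166)⁴ = 31.5 W.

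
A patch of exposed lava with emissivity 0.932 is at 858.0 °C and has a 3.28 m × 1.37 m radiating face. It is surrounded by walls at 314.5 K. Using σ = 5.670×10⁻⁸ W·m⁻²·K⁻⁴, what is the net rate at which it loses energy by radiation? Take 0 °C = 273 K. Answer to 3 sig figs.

T = 858.0 °C + 273 = 1131.0 K.
Area A = 3.28 × 1.37 = 4.4936 m².
Net radiated power P_net = εσA(T⁴ − T₀⁴) = 0.932×5.670×10⁻⁸×4.4936×(1131.0⁴ − 314.5⁴).
T⁴ − T₀⁴ = 1.63625×10¹² − 9.78324×10⁹ = 1.62647×10¹² K⁴, so P_net = 3.86×10⁵ W.

Net loss ≈ 3.86×10⁵ W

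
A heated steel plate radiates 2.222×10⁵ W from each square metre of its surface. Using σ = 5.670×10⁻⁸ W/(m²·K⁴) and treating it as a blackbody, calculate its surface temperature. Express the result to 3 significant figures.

I = σT⁴, so T = (I/σ)^(1/4) = (2.222×10⁵/(5.670×10⁻⁸))^(1/4) = 1.41×10³ K.

T ≈ 1.41×10³ K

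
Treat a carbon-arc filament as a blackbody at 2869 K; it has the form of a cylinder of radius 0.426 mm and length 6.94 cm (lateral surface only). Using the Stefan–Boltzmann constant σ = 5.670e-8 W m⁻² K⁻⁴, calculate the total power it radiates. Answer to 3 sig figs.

Lateral area A = 2πrL = 2π×4.26×10⁻⁴×0.0694 = 1.85759×10⁻⁴ m².
P = σAT⁴ = 5.670×10⁻⁸ × 1.85759×10⁻⁴ × (2869)⁴ = 714 W.

P ≈ 714 W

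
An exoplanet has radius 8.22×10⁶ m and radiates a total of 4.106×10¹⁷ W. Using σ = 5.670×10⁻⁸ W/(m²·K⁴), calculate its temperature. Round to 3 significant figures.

Surface area A = 4πR² = 4π(8.22×10⁶ m)² = 8.49090×10¹⁴ m².
P = σAT⁴ ⇒ T = (P/(σA))^(1/4) = (4.106×10¹⁷/(5.670×10⁻⁸×8.49090×10¹⁴))^(1/4) = 304 K.

T ≈ 304 K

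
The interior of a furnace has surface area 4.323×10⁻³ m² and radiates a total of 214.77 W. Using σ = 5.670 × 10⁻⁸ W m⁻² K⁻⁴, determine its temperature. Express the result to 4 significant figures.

Area A = 4.323×10⁻³ m².
P = σAT⁴ ⇒ T = (P/(σA))^(1/4) = (214.77/(5.670×10⁻⁸×4.323×10⁻³))^(1/4) = 967.5 K.

T ≈ 967.5 K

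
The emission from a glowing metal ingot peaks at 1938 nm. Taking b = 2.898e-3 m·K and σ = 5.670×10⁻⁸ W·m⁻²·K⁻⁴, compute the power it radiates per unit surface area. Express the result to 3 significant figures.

I ≈ 2.84×10⁵ W/m²

Wien's law: T = b/λ_max = 2.898×10⁻³/1.938×10⁻⁶ = 1495.36 K.
Then I = σT⁴ = 5.670×10⁻⁸×(1495.36)⁴ = 2.84×10⁵ W/m².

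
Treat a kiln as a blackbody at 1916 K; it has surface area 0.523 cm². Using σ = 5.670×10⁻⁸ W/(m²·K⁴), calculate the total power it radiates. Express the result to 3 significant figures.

Area A = 0.523 cm² = 5.23×10⁻⁵ m².
P = σAT⁴ = 5.670×10⁻⁸ × 5.23×10⁻⁵ × (1916)⁴ = 40.0 W.

P ≈ 40.0 W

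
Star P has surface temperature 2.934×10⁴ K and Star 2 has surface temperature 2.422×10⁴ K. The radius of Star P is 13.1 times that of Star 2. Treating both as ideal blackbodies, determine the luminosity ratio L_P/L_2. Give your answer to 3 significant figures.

L_P/L_2 ≈ 370

L ∝ R²T⁴, so L_P/L_2 = (R_P/R_2)²(T_P/T_2)⁴ = (13.1)² × (2.934×10⁴/2.422×10⁴)⁴ = 171.61 × 2.15350 = 370.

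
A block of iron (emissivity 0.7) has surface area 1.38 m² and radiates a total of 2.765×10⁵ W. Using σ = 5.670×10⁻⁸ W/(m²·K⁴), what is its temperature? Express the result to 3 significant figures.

T ≈ 1.50×10³ K

Area A = 1.38 m².
P = εσAT⁴ ⇒ T = (P/(εσA))^(1/4) = (2.765×10⁵/(0.7×5.670×10⁻⁸×1.38))^(1/4) = 1.50×10³ K.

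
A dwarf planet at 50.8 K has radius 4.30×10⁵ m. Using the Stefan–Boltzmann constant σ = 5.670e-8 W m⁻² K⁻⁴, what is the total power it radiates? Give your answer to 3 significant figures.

P ≈ 8.77×10¹¹ W

Surface area A = 4πR² = 4π(4.30×10⁵ m)² = 2.32352×10¹² m².
P = σAT⁴ = 5.670×10⁻⁸ × 2.32352×10¹² × (50.8)⁴ = 8.77×10¹¹ W.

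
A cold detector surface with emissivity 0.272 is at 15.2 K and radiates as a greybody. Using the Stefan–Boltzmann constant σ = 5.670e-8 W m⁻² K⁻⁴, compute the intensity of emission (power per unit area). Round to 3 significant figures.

I ≈ 8.23×10⁻⁴ W/m²

Stefan–Boltzmann: I = εσT⁴ = 0.272 × 5.670×10⁻⁸ × (15.2)⁴ = 8.23×10⁻⁴ W/m².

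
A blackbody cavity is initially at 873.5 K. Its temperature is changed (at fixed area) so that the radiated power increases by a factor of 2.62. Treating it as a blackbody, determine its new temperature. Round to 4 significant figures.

T₂ ≈ 1111 K

P ∝ T⁴, so T₂/T₁ = (P₂/P₁)^(1/4) = (2.62)^(1/4) = 1.27226.
T₂ = 873.5 × 1.27226 = 1111 K.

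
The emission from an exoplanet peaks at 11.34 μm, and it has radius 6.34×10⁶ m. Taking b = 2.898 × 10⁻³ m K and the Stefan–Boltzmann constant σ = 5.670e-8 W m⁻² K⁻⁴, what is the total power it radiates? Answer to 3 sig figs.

P ≈ 1.22×10¹⁷ W

Wien's law: T = b/λ_max = 2.898×10⁻³/1.134×10⁻⁵ = 255.556 K.
Surface area A = 4πR² = 4π(6.34×10⁶ m)² = 5.05113×10¹⁴ m².
Then P = σAT⁴ = 5.670×10⁻⁸×5.05113×10¹⁴×(255.556)⁴ = 1.22×10¹⁷ W.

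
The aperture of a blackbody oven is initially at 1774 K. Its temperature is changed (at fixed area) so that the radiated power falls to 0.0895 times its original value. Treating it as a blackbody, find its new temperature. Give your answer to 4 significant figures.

P ∝ T⁴, so T₂/T₁ = (P₂/P₁)^(1/4) = (0.0895)^(1/4) = 0.546960.
T₂ = 1774 × 0.546960 = 970.3 K.

T₂ ≈ 970.3 K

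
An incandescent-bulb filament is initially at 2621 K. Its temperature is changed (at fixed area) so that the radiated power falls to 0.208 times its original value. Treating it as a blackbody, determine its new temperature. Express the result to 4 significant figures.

P ∝ T⁴, so T₂/T₁ = (P₂/P₁)^(1/4) = (0.208)^(1/4) = 0.675330.
T₂ = 2621 × 0.675330 = 1770 K.

T₂ ≈ 1770 K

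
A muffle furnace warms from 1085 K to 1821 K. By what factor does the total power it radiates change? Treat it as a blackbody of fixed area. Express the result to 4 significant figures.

P₂/P₁ ≈ 7.935

P ∝ T⁴, so P₂/P₁ = (T₂/T₁)⁴ = (1821/1085)⁴ = (1.67834)⁴ = 7.935.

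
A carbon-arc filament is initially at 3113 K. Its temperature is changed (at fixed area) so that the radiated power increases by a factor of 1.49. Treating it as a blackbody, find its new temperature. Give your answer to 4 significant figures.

T₂ ≈ 3439 K

P ∝ T⁴, so T₂/T₁ = (P₂/P₁)^(1/4) = (1.49)^(1/4) = 1.10483.
T₂ = 3113 × 1.10483 = 3439 K.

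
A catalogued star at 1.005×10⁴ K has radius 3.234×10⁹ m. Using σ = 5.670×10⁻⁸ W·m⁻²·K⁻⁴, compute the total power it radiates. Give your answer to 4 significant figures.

Surface area A = 4πR² = 4π(3.234×10⁹ m)² = 1.31429×10²⁰ m².
P = σAT⁴ = 5.670×10⁻⁸ × 1.31429×10²⁰ × (1.005×10⁴)⁴ = 7.602×10²⁸ W.

P ≈ 7.602×10²⁸ W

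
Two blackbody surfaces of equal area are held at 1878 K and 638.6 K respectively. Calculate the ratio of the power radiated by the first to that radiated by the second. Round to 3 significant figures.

P₁/P₂ ≈ 74.8

With equal areas, P₁/P₂ = (T₁/T₂)⁴ = (1878/638.6)⁴ = 74.8.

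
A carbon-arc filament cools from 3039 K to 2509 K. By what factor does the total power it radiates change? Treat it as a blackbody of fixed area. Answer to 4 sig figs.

P ∝ T⁴, so P₂/P₁ = (T₂/T₁)⁴ = (2509/3039)⁴ = (0.825601)⁴ = 0.4646.

P₂/P₁ ≈ 0.4646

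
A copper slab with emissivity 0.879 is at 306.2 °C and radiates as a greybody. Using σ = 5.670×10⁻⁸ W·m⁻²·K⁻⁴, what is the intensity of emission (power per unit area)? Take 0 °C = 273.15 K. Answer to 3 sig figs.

I ≈ 5.61×10³ W/m²

T = 306.2 °C + 273.15 = 579.35 K.
Stefan–Boltzmann: I = εσT⁴ = 0.879 × 5.670×10⁻⁸ × (579.35)⁴ = 5.61×10³ W/m².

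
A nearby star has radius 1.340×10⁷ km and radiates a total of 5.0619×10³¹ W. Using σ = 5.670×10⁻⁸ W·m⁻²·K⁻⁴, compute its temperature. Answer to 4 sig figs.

T ≈ 2.508×10⁴ K

Surface area A = 4πR² = 4π(1.340×10¹⁰ m)² = 2.25642×10²¹ m².
P = σAT⁴ ⇒ T = (P/(σA))^(1/4) = (5.0619×10³¹/(5.670×10⁻⁸×2.25642×10²¹))^(1/4) = 2.508×10⁴ K.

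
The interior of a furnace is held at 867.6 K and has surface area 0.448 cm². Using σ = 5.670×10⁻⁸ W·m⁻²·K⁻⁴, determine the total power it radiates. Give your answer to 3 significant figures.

P ≈ 1.44 W

Area A = 0.448 cm² = 4.48×10⁻⁵ m².
P = σAT⁴ = 5.670×10⁻⁸ × 4.48×10⁻⁵ × (867.6)⁴ = 1.44 W.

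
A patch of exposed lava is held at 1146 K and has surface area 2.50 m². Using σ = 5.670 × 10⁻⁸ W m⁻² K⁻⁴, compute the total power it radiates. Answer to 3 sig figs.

P ≈ 2.44×10⁵ W

Area A = 2.50 m².
P = σAT⁴ = 5.670×10⁻⁸ × 2.50 × (1146)⁴ = 2.44×10⁵ W.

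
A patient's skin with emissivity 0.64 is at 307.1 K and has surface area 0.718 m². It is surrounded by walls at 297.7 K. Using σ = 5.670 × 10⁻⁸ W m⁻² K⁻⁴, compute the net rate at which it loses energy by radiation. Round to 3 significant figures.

Area A = 0.718 m².
Net radiated power P_net = εσA(T⁴ − T₀⁴) = 0.64×5.670×10⁻⁸×0.718×(307.1⁴ − 297.7⁴).
T⁴ − T₀⁴ = 8.89445×10⁹ − 7.85444×10⁹ = 1.04001×10⁹ K⁴, so P_net = 27.1 W.

Net loss ≈ 27.1 W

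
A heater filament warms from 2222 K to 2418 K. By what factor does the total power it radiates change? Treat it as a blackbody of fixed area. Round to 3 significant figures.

P ∝ T⁴, so P₂/P₁ = (T₂/T₁)⁴ = (2418/2222)⁴ = (1.08821)⁴ = 1.40.

P₂/P₁ ≈ 1.40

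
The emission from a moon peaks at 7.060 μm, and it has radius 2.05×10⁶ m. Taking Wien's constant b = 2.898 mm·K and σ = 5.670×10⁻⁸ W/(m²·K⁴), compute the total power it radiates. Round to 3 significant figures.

Wien's law: T = b/λ_max = 2.898×10⁻³/7.060×10⁻⁶ = 410.482 K.
Surface area A = 4πR² = 4π(2.05×10⁶ m)² = 5.28102×10¹³ m².
Then P = σAT⁴ = 5.670×10⁻⁸×5.28102×10¹³×(410.482)⁴ = 8.50×10¹⁶ W.

P ≈ 8.50×10¹⁶ W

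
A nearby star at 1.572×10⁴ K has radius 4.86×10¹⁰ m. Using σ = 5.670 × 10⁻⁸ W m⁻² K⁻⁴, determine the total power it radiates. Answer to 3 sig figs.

Surface area A = 4πR² = 4π(4.86×10¹⁰ m)² = 2.96813×10²² m².
P = σAT⁴ = 5.670×10⁻⁸ × 2.96813×10²² × (1.572×10⁴)⁴ = 1.03×10³² W.

P ≈ 1.03×10³² W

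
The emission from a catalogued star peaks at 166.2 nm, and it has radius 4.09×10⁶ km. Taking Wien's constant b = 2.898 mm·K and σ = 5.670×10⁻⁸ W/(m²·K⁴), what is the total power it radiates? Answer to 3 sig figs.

P ≈ 1.10×10³⁰ W

Wien's law: T = b/λ_max = 2.898×10⁻³/1.662×10⁻⁷ = 17436.8 K.
Surface area A = 4πR² = 4π(4.09×10⁹ m)² = 2.10212×10²⁰ m².
Then P = σAT⁴ = 5.670×10⁻⁸×2.10212×10²⁰×(17436.8)⁴ = 1.10×10³⁰ W.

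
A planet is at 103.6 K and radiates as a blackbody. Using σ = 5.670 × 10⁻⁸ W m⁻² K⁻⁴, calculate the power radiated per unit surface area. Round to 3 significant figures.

I ≈ 6.53 W/m²

Stefan–Boltzmann: I = σT⁴ = 5.670×10⁻⁸ × (103.6)⁴ = 6.53 W/m².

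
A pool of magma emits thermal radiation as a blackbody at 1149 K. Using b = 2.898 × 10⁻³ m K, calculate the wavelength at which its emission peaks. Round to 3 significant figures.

Wien's displacement law: λ_max = b/T = (2.898×10⁻³ m·K)/(1149 K) = 2.522×10⁻⁶ m.
That is 2.52×10³ nm, in the infrared range.

λ_max ≈ 2.52×10³ nm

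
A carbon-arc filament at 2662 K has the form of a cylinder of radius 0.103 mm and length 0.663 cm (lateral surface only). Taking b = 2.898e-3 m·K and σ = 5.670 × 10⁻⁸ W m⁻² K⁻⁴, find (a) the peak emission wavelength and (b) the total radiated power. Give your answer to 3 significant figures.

λ_max ≈ 1.09 μm; P ≈ 12.2 W

(a) λ_max = b/T = 2.898×10⁻³/2662 = 1.089×10⁻⁶ m = 1.09 μm.
Lateral area A = 2πrL = 2π×1.03×10⁻⁴×6.63×10⁻³ = 4.29072×10⁻⁶ m².
(b) P = σAT⁴ = 5.670×10⁻⁸×4.29072×10⁻⁶×(2662)⁴ = 12.2 W.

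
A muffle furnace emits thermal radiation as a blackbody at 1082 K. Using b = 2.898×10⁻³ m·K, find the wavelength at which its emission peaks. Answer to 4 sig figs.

λ_max ≈ 2.678 μm

Wien's displacement law: λ_max = b/T = (2.898×10⁻³ m·K)/(1082 K) = 2.6784×10⁻⁶ m.
That is 2.678 μm, in the infrared range.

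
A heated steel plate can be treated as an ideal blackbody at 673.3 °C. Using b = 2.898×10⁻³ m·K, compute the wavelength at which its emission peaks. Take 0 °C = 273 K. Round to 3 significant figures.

T = 673.3 °C + 273 = 946.3 K.
Wien's displacement law: λ_max = b/T = (2.898×10⁻³ m·K)/(946.3 K) = 3.062×10⁻⁶ m.
That is 3.06 μm, in the infrared range.

λ_max ≈ 3.06 μm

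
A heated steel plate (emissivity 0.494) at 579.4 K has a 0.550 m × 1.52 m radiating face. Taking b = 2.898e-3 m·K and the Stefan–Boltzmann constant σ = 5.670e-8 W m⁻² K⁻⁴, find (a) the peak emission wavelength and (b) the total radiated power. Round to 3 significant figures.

(a) λ_max = b/T = 2.898×10⁻³/579.4 = 5.002×10⁻⁶ m = 5.00 μm.
Area A = 0.550 × 1.52 = 0.836 m².
(b) P = εσAT⁴ = 0.494×5.670×10⁻⁸×0.836×(579.4)⁴ = 2.64×10³ W.

λ_max ≈ 5.00 μm; P ≈ 2.64×10³ W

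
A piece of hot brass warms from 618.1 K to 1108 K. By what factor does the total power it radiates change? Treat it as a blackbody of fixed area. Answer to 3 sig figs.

P₂/P₁ ≈ 10.3

P ∝ T⁴, so P₂/P₁ = (T₂/T₁)⁴ = (1108/618.1)⁴ = (1.79259)⁴ = 10.3.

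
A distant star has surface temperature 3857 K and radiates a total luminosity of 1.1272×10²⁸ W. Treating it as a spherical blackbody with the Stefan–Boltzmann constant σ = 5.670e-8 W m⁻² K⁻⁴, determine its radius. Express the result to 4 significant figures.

R ≈ 8.455×10⁹ m

L = 4πR²σT⁴ ⇒ R = √(L/(4πσT⁴)).
σT⁴ = 1.25482×10⁷ W/m², so R = √(1.1272×10²⁸/(4π×1.25482×10⁷)) = 8.455×10⁹ m.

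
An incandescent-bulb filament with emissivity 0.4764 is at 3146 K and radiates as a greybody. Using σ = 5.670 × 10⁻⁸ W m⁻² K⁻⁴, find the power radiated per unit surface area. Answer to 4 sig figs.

I ≈ 2.646×10⁶ W/m²

Stefan–Boltzmann: I = εσT⁴ = 0.4764 × 5.670×10⁻⁸ × (3146)⁴ = 2.646×10⁶ W/m².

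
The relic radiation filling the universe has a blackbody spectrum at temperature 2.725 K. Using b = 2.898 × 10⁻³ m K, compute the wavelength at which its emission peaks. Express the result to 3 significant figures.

λ_max ≈ 1.06×10⁻³ m

Wien's displacement law: λ_max = b/T = (2.898×10⁻³ m·K)/(2.725 K) = 1.063×10⁻³ m.
That is 1.06×10⁻³ m, in the microwave range.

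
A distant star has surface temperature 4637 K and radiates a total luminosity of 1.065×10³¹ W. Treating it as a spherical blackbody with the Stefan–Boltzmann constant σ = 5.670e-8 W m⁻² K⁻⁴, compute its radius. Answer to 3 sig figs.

L = 4πR²σT⁴ ⇒ R = √(L/(4πσT⁴)).
σT⁴ = 2.62139×10⁷ W/m², so R = √(1.065×10³¹/(4π×2.62139×10⁷)) = 1.80×10¹¹ m.

R ≈ 1.80×10¹¹ m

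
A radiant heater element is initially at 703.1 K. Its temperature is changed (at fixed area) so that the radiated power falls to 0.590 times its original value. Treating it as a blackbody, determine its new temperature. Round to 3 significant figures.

T₂ ≈ 616 K

P ∝ T⁴, so T₂/T₁ = (P₂/P₁)^(1/4) = (0.590)^(1/4) = 0.876421.
T₂ = 703.1 × 0.876421 = 616 K.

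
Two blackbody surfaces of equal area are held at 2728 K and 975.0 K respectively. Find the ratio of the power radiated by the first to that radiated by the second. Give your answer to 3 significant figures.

With equal areas, P₁/P₂ = (T₁/T₂)⁴ = (2728/975.0)⁴ = 61.3.

P₁/P₂ ≈ 61.3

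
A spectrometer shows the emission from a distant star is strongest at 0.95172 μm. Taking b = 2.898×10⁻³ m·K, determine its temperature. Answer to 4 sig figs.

T ≈ 3045 K

Wien's law gives T = b/λ_max = (2.898×10⁻³ m·K)/(9.5172×10⁻⁷ m) = 3045 K.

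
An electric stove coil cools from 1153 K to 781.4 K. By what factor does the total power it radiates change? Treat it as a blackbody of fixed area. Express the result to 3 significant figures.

P ∝ T⁴, so P₂/P₁ = (T₂/T₁)⁴ = (781.4/1153)⁴ = (0.677710)⁴ = 0.211.

P₂/P₁ ≈ 0.211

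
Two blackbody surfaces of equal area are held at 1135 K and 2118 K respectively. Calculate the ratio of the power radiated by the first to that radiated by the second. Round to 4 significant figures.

P₁/P₂ ≈ 0.08247

With equal areas, P₁/P₂ = (T₁/T₂)⁴ = (1135/2118)⁴ = 0.08247.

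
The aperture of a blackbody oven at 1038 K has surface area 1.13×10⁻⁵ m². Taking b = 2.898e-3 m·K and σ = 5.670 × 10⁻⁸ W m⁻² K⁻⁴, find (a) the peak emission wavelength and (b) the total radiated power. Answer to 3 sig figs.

(a) λ_max = b/T = 2.898×10⁻³/1038 = 2.792×10⁻⁶ m = 2.79 μm.
Area A = 1.13×10⁻⁵ m².
(b) P = σAT⁴ = 5.670×10⁻⁸×1.13×10⁻⁵×(1038)⁴ = 0.744 W.

λ_max ≈ 2.79 μm; P ≈ 0.744 W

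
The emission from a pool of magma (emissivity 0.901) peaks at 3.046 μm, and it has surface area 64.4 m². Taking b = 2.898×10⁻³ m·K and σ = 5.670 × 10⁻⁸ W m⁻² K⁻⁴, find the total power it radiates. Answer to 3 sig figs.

Wien's law: T = b/λ_max = 2.898×10⁻³/3.046×10⁻⁶ = 951.412 K.
Area A = 64.4 m².
Then P = εσAT⁴ = 0.901×5.670×10⁻⁸×64.4×(951.412)⁴ = 2.70×10⁶ W.

P ≈ 2.70×10⁶ W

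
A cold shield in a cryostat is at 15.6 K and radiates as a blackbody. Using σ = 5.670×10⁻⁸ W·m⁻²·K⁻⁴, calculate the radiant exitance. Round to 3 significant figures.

I ≈ 3.36×10⁻³ W/m²

Stefan–Boltzmann: I = σT⁴ = 5.670×10⁻⁸ × (15.6)⁴ = 3.36×10⁻³ W/m².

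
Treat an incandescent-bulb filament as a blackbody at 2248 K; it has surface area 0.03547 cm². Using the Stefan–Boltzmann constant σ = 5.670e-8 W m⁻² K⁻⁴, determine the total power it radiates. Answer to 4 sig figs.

P ≈ 5.136 W

Area A = 0.03547 cm² = 3.547×10⁻⁶ m².
P = σAT⁴ = 5.670×10⁻⁸ × 3.547×10⁻⁶ × (2248)⁴ = 5.136 W.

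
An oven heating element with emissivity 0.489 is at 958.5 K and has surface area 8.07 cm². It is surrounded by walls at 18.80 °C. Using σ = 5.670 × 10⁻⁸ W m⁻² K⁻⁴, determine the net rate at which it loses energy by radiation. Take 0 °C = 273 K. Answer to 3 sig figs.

Surroundings: T = 18.80 °C + 273 = 291.80 K.
Area A = 8.07 cm² = 8.07×10⁻⁴ m².
Net radiated power P_net = εσA(T⁴ − T₀⁴) = 0.489×5.670×10⁻⁸×8.07×10⁻⁴×(958.5⁴ − 291.80⁴).
T⁴ − T₀⁴ = 8.44051×10¹¹ − 7.25005×10⁹ = 8.36801×10¹¹ K⁴, so P_net = 18.7 W.

Net loss ≈ 18.7 W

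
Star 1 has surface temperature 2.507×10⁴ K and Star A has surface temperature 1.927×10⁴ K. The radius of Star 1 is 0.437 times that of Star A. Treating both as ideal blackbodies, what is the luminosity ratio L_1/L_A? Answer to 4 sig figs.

L ∝ R²T⁴, so L_1/L_A = (R_1/R_A)²(T_1/T_A)⁴ = (0.437)² × (2.507×10⁴/1.927×10⁴)⁴ = 0.190969 × 2.86477 = 0.5471.

L_1/L_A ≈ 0.5471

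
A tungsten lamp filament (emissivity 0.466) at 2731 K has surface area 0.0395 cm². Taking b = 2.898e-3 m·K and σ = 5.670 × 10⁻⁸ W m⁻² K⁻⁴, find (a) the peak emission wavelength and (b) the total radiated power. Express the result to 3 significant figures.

(a) λ_max = b/T = 2.898×10⁻³/2731 = 1.061×10⁻⁶ m = 1.06×10³ nm.
Area A = 0.0395 cm² = 3.95×10⁻⁶ m².
(b) P = εσAT⁴ = 0.466×5.670×10⁻⁸×3.95×10⁻⁶×(2731)⁴ = 5.81 W.

λ_max ≈ 1.06×10³ nm; P ≈ 5.81 W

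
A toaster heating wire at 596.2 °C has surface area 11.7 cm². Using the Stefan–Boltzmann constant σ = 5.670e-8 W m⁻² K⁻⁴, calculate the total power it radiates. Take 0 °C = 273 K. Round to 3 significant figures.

T = 596.2 °C + 273 = 869.2 K.
Area A = 11.7 cm² = 1.17×10⁻³ m².
P = σAT⁴ = 5.670×10⁻⁸ × 1.17×10⁻³ × (869.2)⁴ = 37.9 W.

P ≈ 37.9 W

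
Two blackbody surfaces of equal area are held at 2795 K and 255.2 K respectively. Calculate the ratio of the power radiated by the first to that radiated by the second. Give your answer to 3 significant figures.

P₁/P₂ ≈ 1.44×10⁴

With equal areas, P₁/P₂ = (T₁/T₂)⁴ = (2795/255.2)⁴ = 1.44×10⁴.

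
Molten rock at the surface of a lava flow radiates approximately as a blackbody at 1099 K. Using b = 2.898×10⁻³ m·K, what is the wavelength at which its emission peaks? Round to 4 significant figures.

λ_max ≈ 2637 nm

Wien's displacement law: λ_max = b/T = (2.898×10⁻³ m·K)/(1099 K) = 2.6369×10⁻⁶ m.
That is 2637 nm, in the infrared range.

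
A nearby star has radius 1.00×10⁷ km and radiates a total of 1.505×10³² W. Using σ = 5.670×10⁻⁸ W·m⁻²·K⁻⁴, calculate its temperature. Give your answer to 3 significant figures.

T ≈ 3.81×10⁴ K

Surface area A = 4πR² = 4π(1.00×10¹⁰ m)² = 1.25664×10²¹ m².
P = σAT⁴ ⇒ T = (P/(σA))^(1/4) = (1.505×10³²/(5.670×10⁻⁸×1.25664×10²¹))^(1/4) = 3.81×10⁴ K.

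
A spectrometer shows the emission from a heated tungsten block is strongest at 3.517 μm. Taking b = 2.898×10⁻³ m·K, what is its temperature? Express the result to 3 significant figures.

T ≈ 824 K

Wien's law gives T = b/λ_max = (2.898×10⁻³ m·K)/(3.517×10⁻⁶ m) = 824 K.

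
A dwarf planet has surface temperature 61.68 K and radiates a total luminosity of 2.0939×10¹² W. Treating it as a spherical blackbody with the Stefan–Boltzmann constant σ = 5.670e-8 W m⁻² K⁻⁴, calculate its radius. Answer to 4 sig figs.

R ≈ 4.506×10⁵ m

L = 4πR²σT⁴ ⇒ R = √(L/(4πσT⁴)).
σT⁴ = 0.820655 W/m², so R = √(2.0939×10¹²/(4π×0.820655)) = 4.506×10⁵ m.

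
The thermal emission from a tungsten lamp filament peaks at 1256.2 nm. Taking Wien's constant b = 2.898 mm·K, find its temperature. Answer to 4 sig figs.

Wien's law gives T = b/λ_max = (2.898×10⁻³ m·K)/(1.2562×10⁻⁶ m) = 2307 K.

T ≈ 2307 K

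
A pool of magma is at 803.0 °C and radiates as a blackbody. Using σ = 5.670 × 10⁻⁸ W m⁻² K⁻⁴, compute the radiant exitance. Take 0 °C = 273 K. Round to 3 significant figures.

I ≈ 7.60×10⁴ W/m²

T = 803.0 °C + 273 = 1076.0 K.
Stefan–Boltzmann: I = σT⁴ = 5.670×10⁻⁸ × (1076.0)⁴ = 7.60×10⁴ W/m².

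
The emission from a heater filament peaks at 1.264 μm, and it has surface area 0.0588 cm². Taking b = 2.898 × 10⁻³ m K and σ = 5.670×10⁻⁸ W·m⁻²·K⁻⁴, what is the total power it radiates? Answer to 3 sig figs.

P ≈ 9.21 W

Wien's law: T = b/λ_max = 2.898×10⁻³/1.264×10⁻⁶ = 2292.72 K.
Area A = 0.0588 cm² = 5.88×10⁻⁶ m².
Then P = σAT⁴ = 5.670×10⁻⁸×5.88×10⁻⁶×(2292.72)⁴ = 9.21 W.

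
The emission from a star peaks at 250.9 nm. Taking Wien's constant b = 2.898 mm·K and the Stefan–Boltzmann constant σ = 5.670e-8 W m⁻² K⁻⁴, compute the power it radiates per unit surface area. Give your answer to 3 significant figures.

I ≈ 1.01×10⁹ W/m²

Wien's law: T = b/λ_max = 2.898×10⁻³/2.509×10⁻⁷ = 11550.4 K.
Then I = σT⁴ = 5.670×10⁻⁸×(11550.4)⁴ = 1.01×10⁹ W/m².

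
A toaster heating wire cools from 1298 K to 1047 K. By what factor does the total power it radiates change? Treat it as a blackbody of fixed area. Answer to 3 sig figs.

P₂/P₁ ≈ 0.423

P ∝ T⁴, so P₂/P₁ = (T₂/T₁)⁴ = (1047/1298)⁴ = (0.806626)⁴ = 0.423.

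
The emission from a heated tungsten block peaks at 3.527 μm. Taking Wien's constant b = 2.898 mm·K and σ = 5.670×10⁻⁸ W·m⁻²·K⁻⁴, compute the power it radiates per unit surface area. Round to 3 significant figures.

I ≈ 2.58×10⁴ W/m²

Wien's law: T = b/λ_max = 2.898×10⁻³/3.527×10⁻⁶ = 821.661 K.
Then I = σT⁴ = 5.670×10⁻⁸×(821.661)⁴ = 2.58×10⁴ W/m².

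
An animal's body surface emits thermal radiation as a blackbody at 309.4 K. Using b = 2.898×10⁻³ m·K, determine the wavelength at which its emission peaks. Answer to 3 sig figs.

λ_max ≈ 9.37 μm

Wien's displacement law: λ_max = b/T = (2.898×10⁻³ m·K)/(309.4 K) = 9.367×10⁻⁶ m.
That is 9.37 μm, in the infrared range.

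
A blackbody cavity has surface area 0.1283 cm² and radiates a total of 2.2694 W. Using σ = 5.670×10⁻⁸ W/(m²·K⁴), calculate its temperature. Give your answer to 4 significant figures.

Area A = 0.1283 cm² = 1.283×10⁻⁵ m².
P = σAT⁴ ⇒ T = (P/(σA))^(1/4) = (2.2694/(5.670×10⁻⁸×1.283×10⁻⁵))^(1/4) = 1329 K.

T ≈ 1329 K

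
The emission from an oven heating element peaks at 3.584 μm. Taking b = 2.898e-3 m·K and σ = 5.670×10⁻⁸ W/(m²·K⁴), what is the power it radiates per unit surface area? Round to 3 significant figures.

I ≈ 2.42×10⁴ W/m²

Wien's law: T = b/λ_max = 2.898×10⁻³/3.584×10⁻⁶ = 808.594 K.
Then I = σT⁴ = 5.670×10⁻⁸×(808.594)⁴ = 2.42×10⁴ W/m².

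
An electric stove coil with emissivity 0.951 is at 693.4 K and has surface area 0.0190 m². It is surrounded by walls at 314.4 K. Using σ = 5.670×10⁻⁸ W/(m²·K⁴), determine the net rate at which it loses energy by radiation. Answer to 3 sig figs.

Area A = 0.0190 m².
Net radiated power P_net = εσA(T⁴ − T₀⁴) = 0.951×5.670×10⁻⁸×0.0190×(693.4⁴ − 314.4⁴).
T⁴ − T₀⁴ = 2.31172×10¹¹ − 9.77080×10⁹ = 2.21401×10¹¹ K⁴, so P_net = 227 W.

Net loss ≈ 227 W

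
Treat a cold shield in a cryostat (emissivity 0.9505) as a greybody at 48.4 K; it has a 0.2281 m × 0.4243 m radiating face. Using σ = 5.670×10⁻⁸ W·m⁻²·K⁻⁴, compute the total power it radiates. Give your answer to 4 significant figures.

Area A = 0.2281 × 0.4243 = 0.0967828 m².
P = εσAT⁴ = 0.9505 × 5.670×10⁻⁸ × 0.0967828 × (48.4)⁴ = 0.02862 W.

P ≈ 0.02862 W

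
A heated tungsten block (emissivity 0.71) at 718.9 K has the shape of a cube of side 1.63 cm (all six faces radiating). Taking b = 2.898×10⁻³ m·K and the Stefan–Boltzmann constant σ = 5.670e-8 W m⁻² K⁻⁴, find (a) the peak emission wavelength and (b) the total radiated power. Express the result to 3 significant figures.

(a) λ_max = b/T = 2.898×10⁻³/718.9 = 4.031×10⁻⁶ m = 4.03 μm.
Area A = 6s² = 6×(0.0163 m)² = 1.59414×10⁻³ m².
(b) P = εσAT⁴ = 0.71×5.670×10⁻⁸×1.59414×10⁻³×(718.9)⁴ = 17.1 W.

λ_max ≈ 4.03 μm; P ≈ 17.1 W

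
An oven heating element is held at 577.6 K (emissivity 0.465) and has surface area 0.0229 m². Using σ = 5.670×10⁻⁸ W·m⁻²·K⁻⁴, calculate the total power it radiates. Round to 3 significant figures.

P ≈ 67.2 W

Area A = 0.0229 m².
P = εσAT⁴ = 0.465 × 5.670×10⁻⁸ × 0.0229 × (577.6)⁴ = 67.2 W.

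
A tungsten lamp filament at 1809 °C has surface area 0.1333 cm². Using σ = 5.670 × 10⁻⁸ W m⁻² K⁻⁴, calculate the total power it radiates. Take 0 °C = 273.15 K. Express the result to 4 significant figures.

P ≈ 14.21 W

T = 1809 °C + 273.15 = 2082.15 K.
Area A = 0.1333 cm² = 1.333×10⁻⁵ m².
P = σAT⁴ = 5.670×10⁻⁸ × 1.333×10⁻⁵ × (2082.15)⁴ = 14.21 W.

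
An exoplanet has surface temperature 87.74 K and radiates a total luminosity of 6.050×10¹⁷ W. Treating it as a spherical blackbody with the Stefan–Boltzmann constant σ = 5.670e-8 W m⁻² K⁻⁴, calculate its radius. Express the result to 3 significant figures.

R ≈ 1.20×10⁸ m

L = 4πR²σT⁴ ⇒ R = √(L/(4πσT⁴)).
σT⁴ = 3.36027 W/m², so R = √(6.050×10¹⁷/(4π×3.36027)) = 1.20×10⁸ m.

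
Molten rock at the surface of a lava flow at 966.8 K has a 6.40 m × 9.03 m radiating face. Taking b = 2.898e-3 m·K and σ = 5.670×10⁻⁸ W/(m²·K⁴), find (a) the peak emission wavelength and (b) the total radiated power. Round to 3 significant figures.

(a) λ_max = b/T = 2.898×10⁻³/966.8 = 2.998×10⁻⁶ m = 3.00×10³ nm.
Area A = 6.40 × 9.03 = 57.792 m².
(b) P = σAT⁴ = 5.670×10⁻⁸×57.792×(966.8)⁴ = 2.86×10⁶ W.

λ_max ≈ 3.00×10³ nm; P ≈ 2.86×10⁶ W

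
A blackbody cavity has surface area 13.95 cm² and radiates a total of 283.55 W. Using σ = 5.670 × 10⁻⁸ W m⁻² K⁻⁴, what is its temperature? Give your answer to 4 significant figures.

T ≈ 1376 K

Area A = 13.95 cm² = 1.395×10⁻³ m².
P = σAT⁴ ⇒ T = (P/(σA))^(1/4) = (283.55/(5.670×10⁻⁸×1.395×10⁻³))^(1/4) = 1376 K.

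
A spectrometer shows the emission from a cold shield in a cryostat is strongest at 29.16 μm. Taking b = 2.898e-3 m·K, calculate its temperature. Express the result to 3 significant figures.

Wien's law gives T = b/λ_max = (2.898×10⁻³ m·K)/(2.916×10⁻⁵ m) = 99.4 K.

T ≈ 99.4 K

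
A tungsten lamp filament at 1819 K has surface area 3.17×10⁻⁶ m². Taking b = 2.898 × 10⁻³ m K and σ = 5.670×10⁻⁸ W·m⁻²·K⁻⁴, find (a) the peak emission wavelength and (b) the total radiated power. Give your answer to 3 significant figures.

λ_max ≈ 1.59 μm; P ≈ 1.97 W

(a) λ_max = b/T = 2.898×10⁻³/1819 = 1.593×10⁻⁶ m = 1.59 μm.
Area A = 3.17×10⁻⁶ m².
(b) P = σAT⁴ = 5.670×10⁻⁸×3.17×10⁻⁶×(1819)⁴ = 1.97 W.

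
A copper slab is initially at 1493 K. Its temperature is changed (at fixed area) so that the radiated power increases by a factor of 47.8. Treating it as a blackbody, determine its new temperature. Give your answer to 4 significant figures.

T₂ ≈ 3926 K

P ∝ T⁴, so T₂/T₁ = (P₂/P₁)^(1/4) = (47.8)^(1/4) = 2.62940.
T₂ = 1493 × 2.62940 = 3926 K.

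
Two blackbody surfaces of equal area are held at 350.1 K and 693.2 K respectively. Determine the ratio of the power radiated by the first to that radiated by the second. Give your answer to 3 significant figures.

With equal areas, P₁/P₂ = (T₁/T₂)⁴ = (350.1/693.2)⁴ = 0.0651.

P₁/P₂ ≈ 0.0651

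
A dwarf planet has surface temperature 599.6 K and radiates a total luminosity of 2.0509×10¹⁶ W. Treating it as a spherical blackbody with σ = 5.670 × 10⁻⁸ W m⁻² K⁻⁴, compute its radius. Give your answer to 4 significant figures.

R ≈ 4.719×10⁵ m

L = 4πR²σT⁴ ⇒ R = √(L/(4πσT⁴)).
σT⁴ = 7328.74 W/m², so R = √(2.0509×10¹⁶/(4π×7328.74)) = 4.719×10⁵ m.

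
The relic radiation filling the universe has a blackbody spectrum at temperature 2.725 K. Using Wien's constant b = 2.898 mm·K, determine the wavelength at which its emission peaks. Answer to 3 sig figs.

Wien's displacement law: λ_max = b/T = (2.898×10⁻³ m·K)/(2.725 K) = 1.063×10⁻³ m.
That is 1.06×10⁻³ m, in the microwave range.

λ_max ≈ 1.06×10⁻³ m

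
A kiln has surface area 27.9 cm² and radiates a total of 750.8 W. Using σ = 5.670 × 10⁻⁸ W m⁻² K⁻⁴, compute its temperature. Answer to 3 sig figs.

Area A = 27.9 cm² = 2.79×10⁻³ m².
P = σAT⁴ ⇒ T = (P/(σA))^(1/4) = (750.8/(5.670×10⁻⁸×2.79×10⁻³))^(1/4) = 1.48×10³ K.

T ≈ 1.48×10³ K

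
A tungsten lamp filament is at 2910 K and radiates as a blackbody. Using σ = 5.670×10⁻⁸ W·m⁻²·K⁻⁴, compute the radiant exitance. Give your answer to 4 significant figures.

Stefan–Boltzmann: I = σT⁴ = 5.670×10⁻⁸ × (2910)⁴ = 4.066×10⁶ W/m².

I ≈ 4.066×10⁶ W/m²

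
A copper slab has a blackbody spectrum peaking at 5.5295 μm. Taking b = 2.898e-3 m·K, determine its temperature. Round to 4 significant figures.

T ≈ 524.1 K

Wien's law gives T = b/λ_max = (2.898×10⁻³ m·K)/(5.5295×10⁻⁶ m) = 524.1 K.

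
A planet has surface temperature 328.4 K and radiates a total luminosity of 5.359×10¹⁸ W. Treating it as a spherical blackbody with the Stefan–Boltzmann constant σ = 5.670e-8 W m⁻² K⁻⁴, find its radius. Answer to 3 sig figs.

R ≈ 2.54×10⁷ m

L = 4πR²σT⁴ ⇒ R = √(L/(4πσT⁴)).
σT⁴ = 659.471 W/m², so R = √(5.359×10¹⁸/(4π×659.471)) = 2.54×10⁷ m.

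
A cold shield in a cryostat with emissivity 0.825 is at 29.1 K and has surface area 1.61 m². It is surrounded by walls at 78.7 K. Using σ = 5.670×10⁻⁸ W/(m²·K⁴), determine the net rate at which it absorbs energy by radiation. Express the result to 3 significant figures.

Area A = 1.61 m².
Net radiated power P_net = εσA(T⁴ − T₀⁴) = 0.825×5.670×10⁻⁸×1.61×(29.1⁴ − 78.7⁴).
T⁴ − T₀⁴ = 7.17087×10⁵ − 3.83618×10⁷ = -3.76447×10⁷ K⁴, so P_net = -2.84 W — negative, meaning a net gain of 2.84 W.

Net gain ≈ 2.84 W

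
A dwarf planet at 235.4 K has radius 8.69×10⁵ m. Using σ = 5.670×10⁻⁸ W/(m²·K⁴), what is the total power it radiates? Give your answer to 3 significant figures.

Surface area A = 4πR² = 4π(8.69×10⁵ m)² = 9.48963×10¹² m².
P = σAT⁴ = 5.670×10⁻⁸ × 9.48963×10¹² × (235.4)⁴ = 1.65×10¹⁵ W.

P ≈ 1.65×10¹⁵ W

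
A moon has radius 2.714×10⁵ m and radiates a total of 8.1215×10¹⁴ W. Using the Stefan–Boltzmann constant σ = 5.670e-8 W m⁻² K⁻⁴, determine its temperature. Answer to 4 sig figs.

T ≈ 352.7 K

Surface area A = 4πR² = 4π(2.714×10⁵ m)² = 9.25613×10¹¹ m².
P = σAT⁴ ⇒ T = (P/(σA))^(1/4) = (8.1215×10¹⁴/(5.670×10⁻⁸×9.25613×10¹¹))^(1/4) = 352.7 K.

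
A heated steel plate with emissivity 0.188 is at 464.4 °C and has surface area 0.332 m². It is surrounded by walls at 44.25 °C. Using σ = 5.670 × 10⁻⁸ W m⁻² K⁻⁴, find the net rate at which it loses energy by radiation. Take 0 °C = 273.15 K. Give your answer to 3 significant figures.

Net loss ≈ 1.01×10³ W

T = 464.4 °C + 273.15 = 737.55 K.
Surroundings: T = 44.25 °C + 273.15 = 317.40 K.
Area A = 0.332 m².
Net radiated power P_net = εσA(T⁴ − T₀⁴) = 0.188×5.670×10⁻⁸×0.332×(737.55⁴ − 317.40⁴).
T⁴ − T₀⁴ = 2.95914×10¹¹ − 1.01491×10¹⁰ = 2.85765×10¹¹ K⁴, so P_net = 1.01×10³ W.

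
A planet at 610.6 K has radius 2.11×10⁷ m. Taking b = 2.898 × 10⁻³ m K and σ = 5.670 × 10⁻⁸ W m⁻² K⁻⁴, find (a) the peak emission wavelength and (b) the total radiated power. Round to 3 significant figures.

(a) λ_max = b/T = 2.898×10⁻³/610.6 = 4.746×10⁻⁶ m = 4.75 μm.
Surface area A = 4πR² = 4π(2.11×10⁷ m)² = 5.59467×10¹⁵ m².
(b) P = σAT⁴ = 5.670×10⁻⁸×5.59467×10¹⁵×(610.6)⁴ = 4.41×10¹⁹ W.

λ_max ≈ 4.75 μm; P ≈ 4.41×10¹⁹ W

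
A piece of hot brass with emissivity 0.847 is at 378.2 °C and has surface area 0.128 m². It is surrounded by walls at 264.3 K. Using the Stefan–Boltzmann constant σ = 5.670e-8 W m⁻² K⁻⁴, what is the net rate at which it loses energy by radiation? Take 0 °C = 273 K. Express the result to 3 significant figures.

Net loss ≈ 1.08×10³ W

T = 378.2 °C + 273 = 651.2 K.
Area A = 0.128 m².
Net radiated power P_net = εσA(T⁴ − T₀⁴) = 0.847×5.670×10⁻⁸×0.128×(651.2⁴ − 264.3⁴).
T⁴ − T₀⁴ = 1.79828×10¹¹ − 4.87965×10⁹ = 1.74948×10¹¹ K⁴, so P_net = 1.08×10³ W.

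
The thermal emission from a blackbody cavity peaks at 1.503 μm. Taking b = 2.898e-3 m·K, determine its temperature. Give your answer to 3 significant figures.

Wien's law gives T = b/λ_max = (2.898×10⁻³ m·K)/(1.503×10⁻⁶ m) = 1.93×10³ K.

T ≈ 1.93×10³ K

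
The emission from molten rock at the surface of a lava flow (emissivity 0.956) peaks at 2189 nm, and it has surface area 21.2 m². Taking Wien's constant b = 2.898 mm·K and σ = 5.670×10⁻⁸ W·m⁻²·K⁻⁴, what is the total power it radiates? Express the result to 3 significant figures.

Wien's law: T = b/λ_max = 2.898×10⁻³/2.189×10⁻⁶ = 1323.89 K.
Area A = 21.2 m².
Then P = εσAT⁴ = 0.956×5.670×10⁻⁸×21.2×(1323.89)⁴ = 3.53×10⁶ W.

P ≈ 3.53×10⁶ W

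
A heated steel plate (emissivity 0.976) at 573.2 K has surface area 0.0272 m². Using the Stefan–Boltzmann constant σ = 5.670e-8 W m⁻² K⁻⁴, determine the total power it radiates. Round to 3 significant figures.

P ≈ 162 W

Area A = 0.0272 m².
P = εσAT⁴ = 0.976 × 5.670×10⁻⁸ × 0.0272 × (573.2)⁴ = 162 W.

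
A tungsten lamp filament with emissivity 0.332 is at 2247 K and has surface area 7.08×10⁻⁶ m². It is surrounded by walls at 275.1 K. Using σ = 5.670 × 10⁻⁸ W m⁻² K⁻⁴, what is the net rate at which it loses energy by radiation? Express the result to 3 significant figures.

Area A = 7.08×10⁻⁶ m².
Net radiated power P_net = εσA(T⁴ − T₀⁴) = 0.332×5.670×10⁻⁸×7.08×10⁻⁶×(2247⁴ − 275.1⁴).
T⁴ − T₀⁴ = 2.54925×10¹³ − 5.72746×10⁹ = 2.54868×10¹³ K⁴, so P_net = 3.40 W.

Net loss ≈ 3.40 W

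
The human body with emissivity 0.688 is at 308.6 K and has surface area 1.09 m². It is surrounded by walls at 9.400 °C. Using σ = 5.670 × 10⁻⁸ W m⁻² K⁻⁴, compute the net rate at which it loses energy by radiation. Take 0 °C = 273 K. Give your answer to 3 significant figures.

Surroundings: T = 9.400 °C + 273 = 282.400 K.
Area A = 1.09 m².
Net radiated power P_net = εσA(T⁴ − T₀⁴) = 0.688×5.670×10⁻⁸×1.09×(308.6⁴ − 282.400⁴).
T⁴ − T₀⁴ = 9.06951×10⁹ − 6.36002×10⁹ = 2.70949×10⁹ K⁴, so P_net = 115 W.

Net loss ≈ 115 W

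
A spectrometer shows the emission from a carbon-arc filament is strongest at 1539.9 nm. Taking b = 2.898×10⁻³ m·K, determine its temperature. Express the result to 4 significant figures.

T ≈ 1882 K

Wien's law gives T = b/λ_max = (2.898×10⁻³ m·K)/(1.5399×10⁻⁶ m) = 1882 K.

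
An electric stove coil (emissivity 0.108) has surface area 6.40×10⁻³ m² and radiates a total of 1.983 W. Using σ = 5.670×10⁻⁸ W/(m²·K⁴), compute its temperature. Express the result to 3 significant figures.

Area A = 6.40×10⁻³ m².
P = εσAT⁴ ⇒ T = (P/(εσA))^(1/4) = (1.983/(0.108×5.670×10⁻⁸×6.40×10⁻³))^(1/4) = 474 K.

T ≈ 474 K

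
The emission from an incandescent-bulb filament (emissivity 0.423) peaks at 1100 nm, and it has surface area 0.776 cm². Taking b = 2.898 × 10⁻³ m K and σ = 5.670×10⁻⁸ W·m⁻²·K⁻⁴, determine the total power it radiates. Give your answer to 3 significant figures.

Wien's law: T = b/λ_max = 2.898×10⁻³/1.100×10⁻⁶ = 2634.55 K.
Area A = 0.776 cm² = 7.76×10⁻⁵ m².
Then P = εσAT⁴ = 0.423×5.670×10⁻⁸×7.76×10⁻⁵×(2634.55)⁴ = 89.7 W.

P ≈ 89.7 W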